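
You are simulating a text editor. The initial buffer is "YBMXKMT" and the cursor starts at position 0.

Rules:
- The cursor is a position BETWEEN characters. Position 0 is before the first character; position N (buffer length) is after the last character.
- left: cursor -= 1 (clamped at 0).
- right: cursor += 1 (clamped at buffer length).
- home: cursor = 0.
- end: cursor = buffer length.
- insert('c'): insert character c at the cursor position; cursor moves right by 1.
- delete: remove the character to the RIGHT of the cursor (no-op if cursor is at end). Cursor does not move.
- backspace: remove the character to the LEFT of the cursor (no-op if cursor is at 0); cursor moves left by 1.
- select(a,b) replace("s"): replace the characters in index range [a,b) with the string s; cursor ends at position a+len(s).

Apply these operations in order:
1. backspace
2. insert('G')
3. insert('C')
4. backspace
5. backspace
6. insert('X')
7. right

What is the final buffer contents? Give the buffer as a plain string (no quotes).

Answer: XYBMXKMT

Derivation:
After op 1 (backspace): buf='YBMXKMT' cursor=0
After op 2 (insert('G')): buf='GYBMXKMT' cursor=1
After op 3 (insert('C')): buf='GCYBMXKMT' cursor=2
After op 4 (backspace): buf='GYBMXKMT' cursor=1
After op 5 (backspace): buf='YBMXKMT' cursor=0
After op 6 (insert('X')): buf='XYBMXKMT' cursor=1
After op 7 (right): buf='XYBMXKMT' cursor=2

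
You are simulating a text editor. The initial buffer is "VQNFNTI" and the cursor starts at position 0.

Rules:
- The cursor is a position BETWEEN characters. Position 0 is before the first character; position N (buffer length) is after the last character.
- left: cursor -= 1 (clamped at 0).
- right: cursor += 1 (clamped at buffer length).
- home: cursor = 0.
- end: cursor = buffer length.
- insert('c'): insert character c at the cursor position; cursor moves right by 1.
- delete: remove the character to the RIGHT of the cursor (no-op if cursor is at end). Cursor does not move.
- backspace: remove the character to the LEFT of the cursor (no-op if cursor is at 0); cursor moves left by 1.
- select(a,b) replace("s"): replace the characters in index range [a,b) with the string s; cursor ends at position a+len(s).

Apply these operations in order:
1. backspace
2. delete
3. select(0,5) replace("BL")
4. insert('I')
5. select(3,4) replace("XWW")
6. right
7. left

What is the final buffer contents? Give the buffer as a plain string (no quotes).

Answer: BLIXWW

Derivation:
After op 1 (backspace): buf='VQNFNTI' cursor=0
After op 2 (delete): buf='QNFNTI' cursor=0
After op 3 (select(0,5) replace("BL")): buf='BLI' cursor=2
After op 4 (insert('I')): buf='BLII' cursor=3
After op 5 (select(3,4) replace("XWW")): buf='BLIXWW' cursor=6
After op 6 (right): buf='BLIXWW' cursor=6
After op 7 (left): buf='BLIXWW' cursor=5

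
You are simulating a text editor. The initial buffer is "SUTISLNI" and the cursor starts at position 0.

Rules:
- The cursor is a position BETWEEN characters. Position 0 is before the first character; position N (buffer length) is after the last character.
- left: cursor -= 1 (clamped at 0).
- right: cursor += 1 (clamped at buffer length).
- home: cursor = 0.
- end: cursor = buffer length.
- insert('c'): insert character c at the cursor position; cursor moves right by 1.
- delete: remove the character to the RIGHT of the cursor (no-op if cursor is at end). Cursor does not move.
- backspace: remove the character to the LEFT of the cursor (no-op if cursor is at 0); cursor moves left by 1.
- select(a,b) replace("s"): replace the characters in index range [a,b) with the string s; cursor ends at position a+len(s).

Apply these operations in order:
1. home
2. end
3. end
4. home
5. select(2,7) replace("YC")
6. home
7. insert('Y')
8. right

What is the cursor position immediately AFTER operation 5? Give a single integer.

After op 1 (home): buf='SUTISLNI' cursor=0
After op 2 (end): buf='SUTISLNI' cursor=8
After op 3 (end): buf='SUTISLNI' cursor=8
After op 4 (home): buf='SUTISLNI' cursor=0
After op 5 (select(2,7) replace("YC")): buf='SUYCI' cursor=4

Answer: 4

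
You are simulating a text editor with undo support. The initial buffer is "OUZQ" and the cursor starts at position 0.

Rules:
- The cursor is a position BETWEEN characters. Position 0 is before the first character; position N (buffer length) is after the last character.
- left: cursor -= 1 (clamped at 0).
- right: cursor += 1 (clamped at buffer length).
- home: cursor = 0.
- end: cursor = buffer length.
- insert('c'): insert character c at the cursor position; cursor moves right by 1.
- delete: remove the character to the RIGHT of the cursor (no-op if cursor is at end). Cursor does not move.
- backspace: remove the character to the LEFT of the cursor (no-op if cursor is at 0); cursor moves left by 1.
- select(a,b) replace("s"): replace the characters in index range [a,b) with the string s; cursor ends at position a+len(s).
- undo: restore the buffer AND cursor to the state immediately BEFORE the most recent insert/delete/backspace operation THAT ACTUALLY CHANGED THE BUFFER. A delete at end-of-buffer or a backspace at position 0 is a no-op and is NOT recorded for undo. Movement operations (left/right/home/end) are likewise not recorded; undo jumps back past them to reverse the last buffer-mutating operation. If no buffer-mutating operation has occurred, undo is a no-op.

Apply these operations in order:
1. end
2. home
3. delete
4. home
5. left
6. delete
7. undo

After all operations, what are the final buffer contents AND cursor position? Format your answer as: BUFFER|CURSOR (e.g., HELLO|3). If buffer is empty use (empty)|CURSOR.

After op 1 (end): buf='OUZQ' cursor=4
After op 2 (home): buf='OUZQ' cursor=0
After op 3 (delete): buf='UZQ' cursor=0
After op 4 (home): buf='UZQ' cursor=0
After op 5 (left): buf='UZQ' cursor=0
After op 6 (delete): buf='ZQ' cursor=0
After op 7 (undo): buf='UZQ' cursor=0

Answer: UZQ|0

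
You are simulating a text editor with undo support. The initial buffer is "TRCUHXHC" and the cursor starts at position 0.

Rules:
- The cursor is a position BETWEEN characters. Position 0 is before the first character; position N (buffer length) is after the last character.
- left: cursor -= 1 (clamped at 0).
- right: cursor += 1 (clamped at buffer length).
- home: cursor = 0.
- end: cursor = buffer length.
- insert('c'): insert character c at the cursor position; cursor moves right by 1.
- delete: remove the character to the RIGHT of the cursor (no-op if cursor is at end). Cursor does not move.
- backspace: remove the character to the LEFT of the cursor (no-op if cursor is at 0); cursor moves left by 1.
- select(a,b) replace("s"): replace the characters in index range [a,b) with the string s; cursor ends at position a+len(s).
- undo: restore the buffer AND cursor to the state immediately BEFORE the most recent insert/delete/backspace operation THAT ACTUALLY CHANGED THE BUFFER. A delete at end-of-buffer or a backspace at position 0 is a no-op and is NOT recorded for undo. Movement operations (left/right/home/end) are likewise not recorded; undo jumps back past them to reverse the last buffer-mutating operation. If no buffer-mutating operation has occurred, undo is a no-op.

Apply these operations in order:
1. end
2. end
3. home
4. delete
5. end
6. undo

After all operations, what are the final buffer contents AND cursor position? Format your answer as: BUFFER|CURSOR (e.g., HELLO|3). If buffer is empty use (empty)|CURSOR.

After op 1 (end): buf='TRCUHXHC' cursor=8
After op 2 (end): buf='TRCUHXHC' cursor=8
After op 3 (home): buf='TRCUHXHC' cursor=0
After op 4 (delete): buf='RCUHXHC' cursor=0
After op 5 (end): buf='RCUHXHC' cursor=7
After op 6 (undo): buf='TRCUHXHC' cursor=0

Answer: TRCUHXHC|0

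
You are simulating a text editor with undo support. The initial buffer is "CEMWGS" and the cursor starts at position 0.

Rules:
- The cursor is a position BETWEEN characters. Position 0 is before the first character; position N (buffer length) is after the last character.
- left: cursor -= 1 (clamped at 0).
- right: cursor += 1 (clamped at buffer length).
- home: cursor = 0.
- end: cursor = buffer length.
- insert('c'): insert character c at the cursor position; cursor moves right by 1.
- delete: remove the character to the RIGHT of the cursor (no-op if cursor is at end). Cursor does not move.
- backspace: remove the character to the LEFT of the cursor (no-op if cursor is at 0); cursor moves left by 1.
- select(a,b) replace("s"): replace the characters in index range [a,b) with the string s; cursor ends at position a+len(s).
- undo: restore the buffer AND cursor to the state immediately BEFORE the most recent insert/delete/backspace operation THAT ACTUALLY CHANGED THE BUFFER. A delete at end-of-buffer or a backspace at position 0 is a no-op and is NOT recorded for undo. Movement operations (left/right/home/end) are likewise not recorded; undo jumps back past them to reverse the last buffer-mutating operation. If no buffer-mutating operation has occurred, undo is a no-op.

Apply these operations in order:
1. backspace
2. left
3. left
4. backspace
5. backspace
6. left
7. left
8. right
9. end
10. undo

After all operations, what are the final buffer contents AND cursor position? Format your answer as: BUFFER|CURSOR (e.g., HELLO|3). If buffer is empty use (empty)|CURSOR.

After op 1 (backspace): buf='CEMWGS' cursor=0
After op 2 (left): buf='CEMWGS' cursor=0
After op 3 (left): buf='CEMWGS' cursor=0
After op 4 (backspace): buf='CEMWGS' cursor=0
After op 5 (backspace): buf='CEMWGS' cursor=0
After op 6 (left): buf='CEMWGS' cursor=0
After op 7 (left): buf='CEMWGS' cursor=0
After op 8 (right): buf='CEMWGS' cursor=1
After op 9 (end): buf='CEMWGS' cursor=6
After op 10 (undo): buf='CEMWGS' cursor=6

Answer: CEMWGS|6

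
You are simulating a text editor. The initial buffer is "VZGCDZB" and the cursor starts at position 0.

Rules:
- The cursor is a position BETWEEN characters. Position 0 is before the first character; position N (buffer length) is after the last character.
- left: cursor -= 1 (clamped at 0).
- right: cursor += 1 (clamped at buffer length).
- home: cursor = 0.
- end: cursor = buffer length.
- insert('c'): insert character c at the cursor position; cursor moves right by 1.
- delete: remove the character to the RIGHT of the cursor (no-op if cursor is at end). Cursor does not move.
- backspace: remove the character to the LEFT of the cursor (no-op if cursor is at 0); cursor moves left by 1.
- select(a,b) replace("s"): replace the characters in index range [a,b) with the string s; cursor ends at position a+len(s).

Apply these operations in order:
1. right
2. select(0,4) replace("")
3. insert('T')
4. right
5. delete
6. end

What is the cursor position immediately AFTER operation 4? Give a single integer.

After op 1 (right): buf='VZGCDZB' cursor=1
After op 2 (select(0,4) replace("")): buf='DZB' cursor=0
After op 3 (insert('T')): buf='TDZB' cursor=1
After op 4 (right): buf='TDZB' cursor=2

Answer: 2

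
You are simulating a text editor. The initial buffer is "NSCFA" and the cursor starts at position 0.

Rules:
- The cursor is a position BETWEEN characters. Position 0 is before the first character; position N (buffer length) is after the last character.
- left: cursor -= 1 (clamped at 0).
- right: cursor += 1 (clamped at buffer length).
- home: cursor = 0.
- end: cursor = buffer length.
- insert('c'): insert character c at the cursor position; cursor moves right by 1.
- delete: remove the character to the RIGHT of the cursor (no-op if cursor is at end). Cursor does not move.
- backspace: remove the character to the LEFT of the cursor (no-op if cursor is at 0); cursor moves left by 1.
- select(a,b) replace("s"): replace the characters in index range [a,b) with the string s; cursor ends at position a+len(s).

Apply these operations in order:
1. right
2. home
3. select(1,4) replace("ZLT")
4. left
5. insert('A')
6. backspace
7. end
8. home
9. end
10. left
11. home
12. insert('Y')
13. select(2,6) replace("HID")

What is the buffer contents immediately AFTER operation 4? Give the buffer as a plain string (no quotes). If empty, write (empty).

After op 1 (right): buf='NSCFA' cursor=1
After op 2 (home): buf='NSCFA' cursor=0
After op 3 (select(1,4) replace("ZLT")): buf='NZLTA' cursor=4
After op 4 (left): buf='NZLTA' cursor=3

Answer: NZLTA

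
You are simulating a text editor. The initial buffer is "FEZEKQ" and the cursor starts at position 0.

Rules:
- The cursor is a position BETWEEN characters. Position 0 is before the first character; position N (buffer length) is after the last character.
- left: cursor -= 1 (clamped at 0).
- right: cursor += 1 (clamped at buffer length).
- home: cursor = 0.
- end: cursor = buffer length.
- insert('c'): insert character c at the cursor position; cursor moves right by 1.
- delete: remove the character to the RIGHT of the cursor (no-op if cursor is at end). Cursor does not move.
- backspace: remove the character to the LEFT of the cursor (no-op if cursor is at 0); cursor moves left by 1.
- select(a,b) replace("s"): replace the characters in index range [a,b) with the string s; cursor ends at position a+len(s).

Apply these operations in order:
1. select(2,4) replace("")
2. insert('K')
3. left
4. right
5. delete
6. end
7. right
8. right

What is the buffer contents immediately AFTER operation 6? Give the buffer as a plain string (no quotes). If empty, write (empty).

Answer: FEKQ

Derivation:
After op 1 (select(2,4) replace("")): buf='FEKQ' cursor=2
After op 2 (insert('K')): buf='FEKKQ' cursor=3
After op 3 (left): buf='FEKKQ' cursor=2
After op 4 (right): buf='FEKKQ' cursor=3
After op 5 (delete): buf='FEKQ' cursor=3
After op 6 (end): buf='FEKQ' cursor=4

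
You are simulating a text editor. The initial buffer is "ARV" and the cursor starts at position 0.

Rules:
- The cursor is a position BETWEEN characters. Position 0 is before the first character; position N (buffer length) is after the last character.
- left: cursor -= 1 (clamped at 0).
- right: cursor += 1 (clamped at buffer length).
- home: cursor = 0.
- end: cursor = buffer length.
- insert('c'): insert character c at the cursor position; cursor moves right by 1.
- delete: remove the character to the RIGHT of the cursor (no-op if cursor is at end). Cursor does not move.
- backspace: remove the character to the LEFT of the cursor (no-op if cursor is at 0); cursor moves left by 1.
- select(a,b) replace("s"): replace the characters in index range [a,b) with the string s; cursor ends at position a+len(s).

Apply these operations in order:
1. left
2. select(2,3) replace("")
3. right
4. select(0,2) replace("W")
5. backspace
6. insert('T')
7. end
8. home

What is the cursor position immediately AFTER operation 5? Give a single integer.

After op 1 (left): buf='ARV' cursor=0
After op 2 (select(2,3) replace("")): buf='AR' cursor=2
After op 3 (right): buf='AR' cursor=2
After op 4 (select(0,2) replace("W")): buf='W' cursor=1
After op 5 (backspace): buf='(empty)' cursor=0

Answer: 0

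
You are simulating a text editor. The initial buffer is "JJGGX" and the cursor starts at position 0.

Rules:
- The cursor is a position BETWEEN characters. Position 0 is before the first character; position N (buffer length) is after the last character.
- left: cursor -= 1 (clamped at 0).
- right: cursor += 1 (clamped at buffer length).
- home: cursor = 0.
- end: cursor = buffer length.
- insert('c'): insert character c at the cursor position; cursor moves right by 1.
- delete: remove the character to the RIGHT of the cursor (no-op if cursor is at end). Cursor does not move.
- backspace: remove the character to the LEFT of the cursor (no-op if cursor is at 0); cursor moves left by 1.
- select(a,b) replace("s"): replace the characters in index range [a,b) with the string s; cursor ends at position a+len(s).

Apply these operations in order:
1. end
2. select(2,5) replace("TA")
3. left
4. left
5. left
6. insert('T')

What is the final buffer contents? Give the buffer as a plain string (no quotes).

After op 1 (end): buf='JJGGX' cursor=5
After op 2 (select(2,5) replace("TA")): buf='JJTA' cursor=4
After op 3 (left): buf='JJTA' cursor=3
After op 4 (left): buf='JJTA' cursor=2
After op 5 (left): buf='JJTA' cursor=1
After op 6 (insert('T')): buf='JTJTA' cursor=2

Answer: JTJTA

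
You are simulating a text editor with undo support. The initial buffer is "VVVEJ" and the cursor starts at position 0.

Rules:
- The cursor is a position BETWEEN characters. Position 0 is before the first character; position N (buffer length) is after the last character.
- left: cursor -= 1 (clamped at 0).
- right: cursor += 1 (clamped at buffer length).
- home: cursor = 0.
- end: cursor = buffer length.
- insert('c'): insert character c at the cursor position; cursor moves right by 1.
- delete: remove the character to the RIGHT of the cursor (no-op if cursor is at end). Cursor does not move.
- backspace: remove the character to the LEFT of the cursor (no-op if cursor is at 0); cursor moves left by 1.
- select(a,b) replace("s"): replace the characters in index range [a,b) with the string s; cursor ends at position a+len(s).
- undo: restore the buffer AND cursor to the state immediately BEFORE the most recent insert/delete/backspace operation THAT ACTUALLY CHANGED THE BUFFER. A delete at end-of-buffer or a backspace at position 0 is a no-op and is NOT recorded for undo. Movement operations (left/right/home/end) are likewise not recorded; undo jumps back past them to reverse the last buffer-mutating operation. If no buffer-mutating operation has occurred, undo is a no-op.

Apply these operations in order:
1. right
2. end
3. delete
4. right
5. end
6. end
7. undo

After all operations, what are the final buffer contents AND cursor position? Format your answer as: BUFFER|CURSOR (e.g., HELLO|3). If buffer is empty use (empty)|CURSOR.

After op 1 (right): buf='VVVEJ' cursor=1
After op 2 (end): buf='VVVEJ' cursor=5
After op 3 (delete): buf='VVVEJ' cursor=5
After op 4 (right): buf='VVVEJ' cursor=5
After op 5 (end): buf='VVVEJ' cursor=5
After op 6 (end): buf='VVVEJ' cursor=5
After op 7 (undo): buf='VVVEJ' cursor=5

Answer: VVVEJ|5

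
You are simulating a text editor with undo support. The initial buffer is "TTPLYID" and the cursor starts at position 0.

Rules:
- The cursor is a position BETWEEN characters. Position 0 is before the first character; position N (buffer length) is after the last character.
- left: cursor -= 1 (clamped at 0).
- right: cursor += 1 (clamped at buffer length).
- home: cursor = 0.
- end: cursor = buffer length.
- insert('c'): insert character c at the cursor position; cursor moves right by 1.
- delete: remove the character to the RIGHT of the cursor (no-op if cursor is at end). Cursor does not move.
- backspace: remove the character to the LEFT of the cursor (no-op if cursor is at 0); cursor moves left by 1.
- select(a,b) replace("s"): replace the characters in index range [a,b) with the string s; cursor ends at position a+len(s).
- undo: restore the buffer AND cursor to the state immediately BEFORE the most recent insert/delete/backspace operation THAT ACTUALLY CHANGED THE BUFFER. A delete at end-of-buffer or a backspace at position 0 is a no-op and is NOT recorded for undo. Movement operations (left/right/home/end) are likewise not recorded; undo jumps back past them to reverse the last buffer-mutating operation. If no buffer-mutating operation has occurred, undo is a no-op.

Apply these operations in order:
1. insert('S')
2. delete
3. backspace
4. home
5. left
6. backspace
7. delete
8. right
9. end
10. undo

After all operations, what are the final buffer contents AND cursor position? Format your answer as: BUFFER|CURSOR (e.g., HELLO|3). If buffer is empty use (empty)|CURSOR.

Answer: TPLYID|0

Derivation:
After op 1 (insert('S')): buf='STTPLYID' cursor=1
After op 2 (delete): buf='STPLYID' cursor=1
After op 3 (backspace): buf='TPLYID' cursor=0
After op 4 (home): buf='TPLYID' cursor=0
After op 5 (left): buf='TPLYID' cursor=0
After op 6 (backspace): buf='TPLYID' cursor=0
After op 7 (delete): buf='PLYID' cursor=0
After op 8 (right): buf='PLYID' cursor=1
After op 9 (end): buf='PLYID' cursor=5
After op 10 (undo): buf='TPLYID' cursor=0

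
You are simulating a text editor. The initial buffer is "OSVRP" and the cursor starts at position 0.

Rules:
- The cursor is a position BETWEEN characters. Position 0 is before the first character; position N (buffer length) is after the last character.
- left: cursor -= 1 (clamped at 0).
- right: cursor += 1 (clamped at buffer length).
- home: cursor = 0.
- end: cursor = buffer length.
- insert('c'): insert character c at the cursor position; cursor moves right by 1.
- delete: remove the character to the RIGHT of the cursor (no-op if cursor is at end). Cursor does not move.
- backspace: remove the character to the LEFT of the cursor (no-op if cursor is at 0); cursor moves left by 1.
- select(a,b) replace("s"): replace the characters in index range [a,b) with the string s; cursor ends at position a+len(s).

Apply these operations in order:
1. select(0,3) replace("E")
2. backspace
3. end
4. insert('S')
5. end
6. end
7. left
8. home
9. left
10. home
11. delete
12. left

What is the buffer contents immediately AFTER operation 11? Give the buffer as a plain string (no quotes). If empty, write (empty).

Answer: PS

Derivation:
After op 1 (select(0,3) replace("E")): buf='ERP' cursor=1
After op 2 (backspace): buf='RP' cursor=0
After op 3 (end): buf='RP' cursor=2
After op 4 (insert('S')): buf='RPS' cursor=3
After op 5 (end): buf='RPS' cursor=3
After op 6 (end): buf='RPS' cursor=3
After op 7 (left): buf='RPS' cursor=2
After op 8 (home): buf='RPS' cursor=0
After op 9 (left): buf='RPS' cursor=0
After op 10 (home): buf='RPS' cursor=0
After op 11 (delete): buf='PS' cursor=0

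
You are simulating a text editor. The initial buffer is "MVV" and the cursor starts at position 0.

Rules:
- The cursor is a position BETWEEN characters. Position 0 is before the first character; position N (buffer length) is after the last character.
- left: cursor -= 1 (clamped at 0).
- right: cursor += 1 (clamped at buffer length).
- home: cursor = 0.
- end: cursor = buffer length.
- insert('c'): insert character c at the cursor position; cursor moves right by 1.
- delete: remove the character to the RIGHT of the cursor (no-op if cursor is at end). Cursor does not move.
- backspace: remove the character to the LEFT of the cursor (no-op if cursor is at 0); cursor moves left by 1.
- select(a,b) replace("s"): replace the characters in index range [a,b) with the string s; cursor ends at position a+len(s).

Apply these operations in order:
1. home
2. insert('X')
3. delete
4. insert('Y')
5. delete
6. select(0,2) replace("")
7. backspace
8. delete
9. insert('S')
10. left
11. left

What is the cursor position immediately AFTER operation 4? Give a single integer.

After op 1 (home): buf='MVV' cursor=0
After op 2 (insert('X')): buf='XMVV' cursor=1
After op 3 (delete): buf='XVV' cursor=1
After op 4 (insert('Y')): buf='XYVV' cursor=2

Answer: 2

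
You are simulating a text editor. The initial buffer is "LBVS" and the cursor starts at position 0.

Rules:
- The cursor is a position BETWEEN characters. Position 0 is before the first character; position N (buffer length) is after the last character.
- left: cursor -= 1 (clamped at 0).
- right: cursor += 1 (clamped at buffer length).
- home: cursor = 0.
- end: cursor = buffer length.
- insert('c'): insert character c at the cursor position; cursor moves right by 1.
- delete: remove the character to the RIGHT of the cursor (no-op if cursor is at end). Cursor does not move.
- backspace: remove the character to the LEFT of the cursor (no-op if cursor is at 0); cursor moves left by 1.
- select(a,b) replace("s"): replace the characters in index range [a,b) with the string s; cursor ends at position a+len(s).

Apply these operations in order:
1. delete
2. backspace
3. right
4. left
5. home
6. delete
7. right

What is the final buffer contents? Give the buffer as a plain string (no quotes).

Answer: VS

Derivation:
After op 1 (delete): buf='BVS' cursor=0
After op 2 (backspace): buf='BVS' cursor=0
After op 3 (right): buf='BVS' cursor=1
After op 4 (left): buf='BVS' cursor=0
After op 5 (home): buf='BVS' cursor=0
After op 6 (delete): buf='VS' cursor=0
After op 7 (right): buf='VS' cursor=1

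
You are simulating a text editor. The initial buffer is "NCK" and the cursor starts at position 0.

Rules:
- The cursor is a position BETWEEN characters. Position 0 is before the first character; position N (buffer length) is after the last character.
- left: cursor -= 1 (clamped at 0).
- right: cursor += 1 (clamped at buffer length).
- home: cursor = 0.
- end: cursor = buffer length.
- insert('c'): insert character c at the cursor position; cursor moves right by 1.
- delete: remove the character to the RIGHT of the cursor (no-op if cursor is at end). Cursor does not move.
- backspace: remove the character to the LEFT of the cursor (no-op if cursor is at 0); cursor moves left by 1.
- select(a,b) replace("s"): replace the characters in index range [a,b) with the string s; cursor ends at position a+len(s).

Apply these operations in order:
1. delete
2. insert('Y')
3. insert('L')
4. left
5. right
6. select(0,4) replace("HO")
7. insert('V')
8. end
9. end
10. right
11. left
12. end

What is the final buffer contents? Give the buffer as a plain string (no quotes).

Answer: HOV

Derivation:
After op 1 (delete): buf='CK' cursor=0
After op 2 (insert('Y')): buf='YCK' cursor=1
After op 3 (insert('L')): buf='YLCK' cursor=2
After op 4 (left): buf='YLCK' cursor=1
After op 5 (right): buf='YLCK' cursor=2
After op 6 (select(0,4) replace("HO")): buf='HO' cursor=2
After op 7 (insert('V')): buf='HOV' cursor=3
After op 8 (end): buf='HOV' cursor=3
After op 9 (end): buf='HOV' cursor=3
After op 10 (right): buf='HOV' cursor=3
After op 11 (left): buf='HOV' cursor=2
After op 12 (end): buf='HOV' cursor=3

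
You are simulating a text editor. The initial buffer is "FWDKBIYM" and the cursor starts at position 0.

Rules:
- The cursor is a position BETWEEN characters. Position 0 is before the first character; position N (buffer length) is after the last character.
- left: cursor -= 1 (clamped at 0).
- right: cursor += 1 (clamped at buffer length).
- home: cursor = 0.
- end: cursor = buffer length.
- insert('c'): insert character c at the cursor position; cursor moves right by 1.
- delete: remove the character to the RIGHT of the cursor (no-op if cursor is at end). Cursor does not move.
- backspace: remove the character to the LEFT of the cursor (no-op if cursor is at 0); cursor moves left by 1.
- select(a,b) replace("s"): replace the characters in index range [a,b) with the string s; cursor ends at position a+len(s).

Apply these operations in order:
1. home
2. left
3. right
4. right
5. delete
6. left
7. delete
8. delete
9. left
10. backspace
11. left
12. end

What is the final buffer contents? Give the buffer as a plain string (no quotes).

After op 1 (home): buf='FWDKBIYM' cursor=0
After op 2 (left): buf='FWDKBIYM' cursor=0
After op 3 (right): buf='FWDKBIYM' cursor=1
After op 4 (right): buf='FWDKBIYM' cursor=2
After op 5 (delete): buf='FWKBIYM' cursor=2
After op 6 (left): buf='FWKBIYM' cursor=1
After op 7 (delete): buf='FKBIYM' cursor=1
After op 8 (delete): buf='FBIYM' cursor=1
After op 9 (left): buf='FBIYM' cursor=0
After op 10 (backspace): buf='FBIYM' cursor=0
After op 11 (left): buf='FBIYM' cursor=0
After op 12 (end): buf='FBIYM' cursor=5

Answer: FBIYM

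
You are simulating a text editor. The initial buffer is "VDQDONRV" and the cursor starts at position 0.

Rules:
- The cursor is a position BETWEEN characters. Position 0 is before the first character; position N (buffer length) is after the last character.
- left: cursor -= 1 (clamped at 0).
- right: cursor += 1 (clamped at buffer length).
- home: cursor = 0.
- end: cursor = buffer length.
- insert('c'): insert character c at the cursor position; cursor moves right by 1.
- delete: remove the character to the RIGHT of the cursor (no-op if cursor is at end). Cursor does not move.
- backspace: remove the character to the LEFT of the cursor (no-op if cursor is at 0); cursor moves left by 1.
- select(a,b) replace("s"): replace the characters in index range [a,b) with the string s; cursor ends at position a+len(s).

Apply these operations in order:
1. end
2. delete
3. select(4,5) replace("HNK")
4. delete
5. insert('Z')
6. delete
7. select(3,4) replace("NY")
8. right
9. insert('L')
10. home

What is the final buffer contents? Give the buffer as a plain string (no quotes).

After op 1 (end): buf='VDQDONRV' cursor=8
After op 2 (delete): buf='VDQDONRV' cursor=8
After op 3 (select(4,5) replace("HNK")): buf='VDQDHNKNRV' cursor=7
After op 4 (delete): buf='VDQDHNKRV' cursor=7
After op 5 (insert('Z')): buf='VDQDHNKZRV' cursor=8
After op 6 (delete): buf='VDQDHNKZV' cursor=8
After op 7 (select(3,4) replace("NY")): buf='VDQNYHNKZV' cursor=5
After op 8 (right): buf='VDQNYHNKZV' cursor=6
After op 9 (insert('L')): buf='VDQNYHLNKZV' cursor=7
After op 10 (home): buf='VDQNYHLNKZV' cursor=0

Answer: VDQNYHLNKZV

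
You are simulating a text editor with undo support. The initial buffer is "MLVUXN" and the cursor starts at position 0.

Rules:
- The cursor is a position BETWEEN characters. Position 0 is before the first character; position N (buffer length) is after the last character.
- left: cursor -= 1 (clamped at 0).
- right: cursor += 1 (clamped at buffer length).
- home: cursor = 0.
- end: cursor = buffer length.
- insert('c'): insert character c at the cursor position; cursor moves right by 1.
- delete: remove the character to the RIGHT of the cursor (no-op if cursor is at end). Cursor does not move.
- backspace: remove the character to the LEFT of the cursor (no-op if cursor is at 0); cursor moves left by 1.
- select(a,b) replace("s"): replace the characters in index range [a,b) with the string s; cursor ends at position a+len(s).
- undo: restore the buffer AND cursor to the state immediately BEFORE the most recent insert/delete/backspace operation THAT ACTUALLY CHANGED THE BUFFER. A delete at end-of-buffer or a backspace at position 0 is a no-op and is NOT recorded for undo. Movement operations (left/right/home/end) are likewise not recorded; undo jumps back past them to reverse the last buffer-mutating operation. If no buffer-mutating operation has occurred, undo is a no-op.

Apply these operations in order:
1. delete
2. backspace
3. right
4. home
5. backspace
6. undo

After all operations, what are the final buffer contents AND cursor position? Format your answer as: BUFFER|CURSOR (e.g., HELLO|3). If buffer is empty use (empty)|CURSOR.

After op 1 (delete): buf='LVUXN' cursor=0
After op 2 (backspace): buf='LVUXN' cursor=0
After op 3 (right): buf='LVUXN' cursor=1
After op 4 (home): buf='LVUXN' cursor=0
After op 5 (backspace): buf='LVUXN' cursor=0
After op 6 (undo): buf='MLVUXN' cursor=0

Answer: MLVUXN|0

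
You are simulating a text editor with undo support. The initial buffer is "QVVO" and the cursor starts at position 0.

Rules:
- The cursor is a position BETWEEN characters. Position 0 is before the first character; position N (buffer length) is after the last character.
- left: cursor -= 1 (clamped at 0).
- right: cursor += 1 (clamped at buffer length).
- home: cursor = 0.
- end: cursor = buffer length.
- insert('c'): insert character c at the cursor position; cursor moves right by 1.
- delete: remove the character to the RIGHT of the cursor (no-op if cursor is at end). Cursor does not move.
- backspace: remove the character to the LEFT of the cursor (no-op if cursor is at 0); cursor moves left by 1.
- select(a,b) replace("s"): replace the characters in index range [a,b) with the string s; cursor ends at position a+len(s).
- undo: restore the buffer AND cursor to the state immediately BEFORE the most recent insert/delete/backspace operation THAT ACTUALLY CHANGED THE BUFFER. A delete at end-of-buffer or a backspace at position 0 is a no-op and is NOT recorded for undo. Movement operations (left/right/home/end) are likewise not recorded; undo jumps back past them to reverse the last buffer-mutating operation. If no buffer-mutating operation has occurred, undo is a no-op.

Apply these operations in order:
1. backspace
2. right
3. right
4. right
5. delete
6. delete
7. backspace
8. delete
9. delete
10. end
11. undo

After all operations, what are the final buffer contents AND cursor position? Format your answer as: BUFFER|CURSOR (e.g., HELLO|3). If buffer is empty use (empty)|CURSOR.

After op 1 (backspace): buf='QVVO' cursor=0
After op 2 (right): buf='QVVO' cursor=1
After op 3 (right): buf='QVVO' cursor=2
After op 4 (right): buf='QVVO' cursor=3
After op 5 (delete): buf='QVV' cursor=3
After op 6 (delete): buf='QVV' cursor=3
After op 7 (backspace): buf='QV' cursor=2
After op 8 (delete): buf='QV' cursor=2
After op 9 (delete): buf='QV' cursor=2
After op 10 (end): buf='QV' cursor=2
After op 11 (undo): buf='QVV' cursor=3

Answer: QVV|3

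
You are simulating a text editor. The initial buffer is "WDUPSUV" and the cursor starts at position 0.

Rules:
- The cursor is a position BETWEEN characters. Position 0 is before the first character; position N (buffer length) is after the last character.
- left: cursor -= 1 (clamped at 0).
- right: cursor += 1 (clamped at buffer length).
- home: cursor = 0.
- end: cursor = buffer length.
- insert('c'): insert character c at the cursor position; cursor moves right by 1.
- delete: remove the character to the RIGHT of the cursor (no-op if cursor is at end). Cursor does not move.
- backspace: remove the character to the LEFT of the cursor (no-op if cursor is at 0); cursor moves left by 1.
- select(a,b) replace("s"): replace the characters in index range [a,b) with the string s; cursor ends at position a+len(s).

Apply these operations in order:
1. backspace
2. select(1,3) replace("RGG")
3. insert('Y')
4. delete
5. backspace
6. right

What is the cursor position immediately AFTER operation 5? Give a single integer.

After op 1 (backspace): buf='WDUPSUV' cursor=0
After op 2 (select(1,3) replace("RGG")): buf='WRGGPSUV' cursor=4
After op 3 (insert('Y')): buf='WRGGYPSUV' cursor=5
After op 4 (delete): buf='WRGGYSUV' cursor=5
After op 5 (backspace): buf='WRGGSUV' cursor=4

Answer: 4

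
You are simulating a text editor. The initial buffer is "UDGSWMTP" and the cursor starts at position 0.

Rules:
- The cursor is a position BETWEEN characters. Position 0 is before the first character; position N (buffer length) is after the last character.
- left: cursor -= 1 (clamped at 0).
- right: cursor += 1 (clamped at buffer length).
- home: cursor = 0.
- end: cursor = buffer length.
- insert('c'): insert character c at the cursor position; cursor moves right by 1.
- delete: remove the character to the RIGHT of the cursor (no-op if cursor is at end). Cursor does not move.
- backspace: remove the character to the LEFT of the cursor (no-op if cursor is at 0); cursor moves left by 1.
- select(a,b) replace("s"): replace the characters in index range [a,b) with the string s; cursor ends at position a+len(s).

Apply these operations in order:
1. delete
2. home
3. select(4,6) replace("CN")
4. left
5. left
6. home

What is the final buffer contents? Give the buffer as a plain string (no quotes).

Answer: DGSWCNP

Derivation:
After op 1 (delete): buf='DGSWMTP' cursor=0
After op 2 (home): buf='DGSWMTP' cursor=0
After op 3 (select(4,6) replace("CN")): buf='DGSWCNP' cursor=6
After op 4 (left): buf='DGSWCNP' cursor=5
After op 5 (left): buf='DGSWCNP' cursor=4
After op 6 (home): buf='DGSWCNP' cursor=0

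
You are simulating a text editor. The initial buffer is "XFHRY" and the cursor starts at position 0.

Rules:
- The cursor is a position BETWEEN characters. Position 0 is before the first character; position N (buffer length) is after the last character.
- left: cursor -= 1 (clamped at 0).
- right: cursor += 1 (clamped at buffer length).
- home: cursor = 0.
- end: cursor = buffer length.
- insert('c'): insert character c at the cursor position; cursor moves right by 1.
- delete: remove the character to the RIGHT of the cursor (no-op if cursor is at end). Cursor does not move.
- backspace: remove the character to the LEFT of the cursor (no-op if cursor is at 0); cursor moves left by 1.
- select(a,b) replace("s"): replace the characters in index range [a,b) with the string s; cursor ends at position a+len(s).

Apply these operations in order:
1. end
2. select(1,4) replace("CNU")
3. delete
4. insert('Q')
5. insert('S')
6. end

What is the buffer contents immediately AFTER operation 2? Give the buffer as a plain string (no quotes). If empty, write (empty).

Answer: XCNUY

Derivation:
After op 1 (end): buf='XFHRY' cursor=5
After op 2 (select(1,4) replace("CNU")): buf='XCNUY' cursor=4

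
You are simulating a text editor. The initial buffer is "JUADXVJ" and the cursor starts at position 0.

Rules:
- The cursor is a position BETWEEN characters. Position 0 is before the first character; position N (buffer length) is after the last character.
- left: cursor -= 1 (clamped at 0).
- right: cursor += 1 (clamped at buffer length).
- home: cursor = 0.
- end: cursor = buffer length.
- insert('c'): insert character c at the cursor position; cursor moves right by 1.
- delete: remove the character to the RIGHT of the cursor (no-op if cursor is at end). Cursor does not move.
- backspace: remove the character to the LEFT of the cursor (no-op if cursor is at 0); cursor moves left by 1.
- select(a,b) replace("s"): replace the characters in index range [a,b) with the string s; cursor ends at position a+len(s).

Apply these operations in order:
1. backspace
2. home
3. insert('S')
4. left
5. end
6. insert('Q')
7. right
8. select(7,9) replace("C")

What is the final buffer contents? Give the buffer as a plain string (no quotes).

Answer: SJUADXVC

Derivation:
After op 1 (backspace): buf='JUADXVJ' cursor=0
After op 2 (home): buf='JUADXVJ' cursor=0
After op 3 (insert('S')): buf='SJUADXVJ' cursor=1
After op 4 (left): buf='SJUADXVJ' cursor=0
After op 5 (end): buf='SJUADXVJ' cursor=8
After op 6 (insert('Q')): buf='SJUADXVJQ' cursor=9
After op 7 (right): buf='SJUADXVJQ' cursor=9
After op 8 (select(7,9) replace("C")): buf='SJUADXVC' cursor=8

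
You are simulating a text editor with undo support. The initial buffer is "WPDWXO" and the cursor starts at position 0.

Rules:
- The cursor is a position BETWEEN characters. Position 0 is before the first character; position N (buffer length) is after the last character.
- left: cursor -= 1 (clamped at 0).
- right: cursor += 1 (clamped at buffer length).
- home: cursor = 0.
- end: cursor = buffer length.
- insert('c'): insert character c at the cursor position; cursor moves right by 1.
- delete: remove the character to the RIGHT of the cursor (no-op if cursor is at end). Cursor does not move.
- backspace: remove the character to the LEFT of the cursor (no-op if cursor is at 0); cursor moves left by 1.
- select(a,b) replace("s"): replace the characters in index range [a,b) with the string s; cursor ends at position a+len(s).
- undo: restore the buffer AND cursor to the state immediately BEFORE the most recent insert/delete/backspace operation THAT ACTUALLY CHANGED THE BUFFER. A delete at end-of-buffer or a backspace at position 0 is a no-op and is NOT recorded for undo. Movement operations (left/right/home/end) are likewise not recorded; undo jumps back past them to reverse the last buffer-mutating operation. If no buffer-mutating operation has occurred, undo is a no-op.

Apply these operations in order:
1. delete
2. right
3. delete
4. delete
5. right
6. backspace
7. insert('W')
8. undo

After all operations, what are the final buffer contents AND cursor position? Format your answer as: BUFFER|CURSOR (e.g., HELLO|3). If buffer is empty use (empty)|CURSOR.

After op 1 (delete): buf='PDWXO' cursor=0
After op 2 (right): buf='PDWXO' cursor=1
After op 3 (delete): buf='PWXO' cursor=1
After op 4 (delete): buf='PXO' cursor=1
After op 5 (right): buf='PXO' cursor=2
After op 6 (backspace): buf='PO' cursor=1
After op 7 (insert('W')): buf='PWO' cursor=2
After op 8 (undo): buf='PO' cursor=1

Answer: PO|1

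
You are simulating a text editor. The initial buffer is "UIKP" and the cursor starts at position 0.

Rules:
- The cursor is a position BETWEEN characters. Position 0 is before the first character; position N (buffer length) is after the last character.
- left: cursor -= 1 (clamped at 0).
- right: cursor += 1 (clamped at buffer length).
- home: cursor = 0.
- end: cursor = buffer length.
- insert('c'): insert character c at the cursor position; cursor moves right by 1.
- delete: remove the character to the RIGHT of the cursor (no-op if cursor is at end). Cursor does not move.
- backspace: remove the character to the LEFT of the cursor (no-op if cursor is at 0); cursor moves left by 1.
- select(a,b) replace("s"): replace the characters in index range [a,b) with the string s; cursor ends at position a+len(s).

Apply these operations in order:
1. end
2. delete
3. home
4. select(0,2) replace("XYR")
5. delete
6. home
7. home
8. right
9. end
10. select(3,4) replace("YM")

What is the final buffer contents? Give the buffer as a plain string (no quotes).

After op 1 (end): buf='UIKP' cursor=4
After op 2 (delete): buf='UIKP' cursor=4
After op 3 (home): buf='UIKP' cursor=0
After op 4 (select(0,2) replace("XYR")): buf='XYRKP' cursor=3
After op 5 (delete): buf='XYRP' cursor=3
After op 6 (home): buf='XYRP' cursor=0
After op 7 (home): buf='XYRP' cursor=0
After op 8 (right): buf='XYRP' cursor=1
After op 9 (end): buf='XYRP' cursor=4
After op 10 (select(3,4) replace("YM")): buf='XYRYM' cursor=5

Answer: XYRYM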